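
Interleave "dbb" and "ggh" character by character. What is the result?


Interleaving "dbb" and "ggh":
  Position 0: 'd' from first, 'g' from second => "dg"
  Position 1: 'b' from first, 'g' from second => "bg"
  Position 2: 'b' from first, 'h' from second => "bh"
Result: dgbgbh

dgbgbh


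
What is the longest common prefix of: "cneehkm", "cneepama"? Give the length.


Words: cneehkm, cneepama
  Position 0: all 'c' => match
  Position 1: all 'n' => match
  Position 2: all 'e' => match
  Position 3: all 'e' => match
  Position 4: ('h', 'p') => mismatch, stop
LCP = "cnee" (length 4)

4


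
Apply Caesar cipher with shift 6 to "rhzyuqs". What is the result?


Caesar cipher: shift "rhzyuqs" by 6
  'r' (pos 17) + 6 = pos 23 = 'x'
  'h' (pos 7) + 6 = pos 13 = 'n'
  'z' (pos 25) + 6 = pos 5 = 'f'
  'y' (pos 24) + 6 = pos 4 = 'e'
  'u' (pos 20) + 6 = pos 0 = 'a'
  'q' (pos 16) + 6 = pos 22 = 'w'
  's' (pos 18) + 6 = pos 24 = 'y'
Result: xnfeawy

xnfeawy


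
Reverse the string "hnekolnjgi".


Input: hnekolnjgi
Reading characters right to left:
  Position 9: 'i'
  Position 8: 'g'
  Position 7: 'j'
  Position 6: 'n'
  Position 5: 'l'
  Position 4: 'o'
  Position 3: 'k'
  Position 2: 'e'
  Position 1: 'n'
  Position 0: 'h'
Reversed: igjnlokenh

igjnlokenh


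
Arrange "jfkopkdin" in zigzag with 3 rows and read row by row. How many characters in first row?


Zigzag "jfkopkdin" into 3 rows:
Placing characters:
  'j' => row 0
  'f' => row 1
  'k' => row 2
  'o' => row 1
  'p' => row 0
  'k' => row 1
  'd' => row 2
  'i' => row 1
  'n' => row 0
Rows:
  Row 0: "jpn"
  Row 1: "foki"
  Row 2: "kd"
First row length: 3

3


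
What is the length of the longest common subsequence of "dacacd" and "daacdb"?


LCS of "dacacd" and "daacdb"
DP table:
           d    a    a    c    d    b
      0    0    0    0    0    0    0
  d   0    1    1    1    1    1    1
  a   0    1    2    2    2    2    2
  c   0    1    2    2    3    3    3
  a   0    1    2    3    3    3    3
  c   0    1    2    3    4    4    4
  d   0    1    2    3    4    5    5
LCS length = dp[6][6] = 5

5


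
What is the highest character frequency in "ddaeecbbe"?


Input: ddaeecbbe
Character counts:
  'a': 1
  'b': 2
  'c': 1
  'd': 2
  'e': 3
Maximum frequency: 3

3


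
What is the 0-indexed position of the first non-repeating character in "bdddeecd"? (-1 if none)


Input: bdddeecd
Character frequencies:
  'b': 1
  'c': 1
  'd': 4
  'e': 2
Scanning left to right for freq == 1:
  Position 0 ('b'): unique! => answer = 0

0


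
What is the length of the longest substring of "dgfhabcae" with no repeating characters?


Input: "dgfhabcae"
Sliding window (track last position of each char):
  Position 0 ('d'): window [0,0] length 1 -- new best
  Position 1 ('g'): window [0,1] length 2 -- new best
  Position 2 ('f'): window [0,2] length 3 -- new best
  Position 3 ('h'): window [0,3] length 4 -- new best
  Position 4 ('a'): window [0,4] length 5 -- new best
  Position 5 ('b'): window [0,5] length 6 -- new best
  Position 6 ('c'): window [0,6] length 7 -- new best
  Position 7 ('a'): repeat (last at 4), move window start to 5
  Position 7 ('a'): window [5,7] length 3
  Position 8 ('e'): window [5,8] length 4
Longest substring with no repeats: "dgfhabc" with length 7

7


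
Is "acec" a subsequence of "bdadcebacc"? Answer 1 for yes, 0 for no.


Check if "acec" is a subsequence of "bdadcebacc"
Greedy scan:
  Position 0 ('b'): no match needed
  Position 1 ('d'): no match needed
  Position 2 ('a'): matches sub[0] = 'a'
  Position 3 ('d'): no match needed
  Position 4 ('c'): matches sub[1] = 'c'
  Position 5 ('e'): matches sub[2] = 'e'
  Position 6 ('b'): no match needed
  Position 7 ('a'): no match needed
  Position 8 ('c'): matches sub[3] = 'c'
  Position 9 ('c'): no match needed
All 4 characters matched => is a subsequence

1


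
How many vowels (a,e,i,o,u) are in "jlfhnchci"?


Input: jlfhnchci
Checking each character:
  'j' at position 0: consonant
  'l' at position 1: consonant
  'f' at position 2: consonant
  'h' at position 3: consonant
  'n' at position 4: consonant
  'c' at position 5: consonant
  'h' at position 6: consonant
  'c' at position 7: consonant
  'i' at position 8: vowel (running total: 1)
Total vowels: 1

1


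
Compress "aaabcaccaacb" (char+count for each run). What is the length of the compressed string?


Input: aaabcaccaacb
Runs:
  'a' x 3 => "a3"
  'b' x 1 => "b1"
  'c' x 1 => "c1"
  'a' x 1 => "a1"
  'c' x 2 => "c2"
  'a' x 2 => "a2"
  'c' x 1 => "c1"
  'b' x 1 => "b1"
Compressed: "a3b1c1a1c2a2c1b1"
Compressed length: 16

16


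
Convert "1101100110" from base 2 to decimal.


Input: "1101100110" in base 2
Positional expansion:
  Digit '1' (value 1) x 2^9 = 512
  Digit '1' (value 1) x 2^8 = 256
  Digit '0' (value 0) x 2^7 = 0
  Digit '1' (value 1) x 2^6 = 64
  Digit '1' (value 1) x 2^5 = 32
  Digit '0' (value 0) x 2^4 = 0
  Digit '0' (value 0) x 2^3 = 0
  Digit '1' (value 1) x 2^2 = 4
  Digit '1' (value 1) x 2^1 = 2
  Digit '0' (value 0) x 2^0 = 0
Sum = 870

870


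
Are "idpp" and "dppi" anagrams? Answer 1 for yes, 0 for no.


Strings: "idpp", "dppi"
Sorted first:  dipp
Sorted second: dipp
Sorted forms match => anagrams

1


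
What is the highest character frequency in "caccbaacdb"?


Input: caccbaacdb
Character counts:
  'a': 3
  'b': 2
  'c': 4
  'd': 1
Maximum frequency: 4

4


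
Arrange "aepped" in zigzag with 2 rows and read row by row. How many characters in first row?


Zigzag "aepped" into 2 rows:
Placing characters:
  'a' => row 0
  'e' => row 1
  'p' => row 0
  'p' => row 1
  'e' => row 0
  'd' => row 1
Rows:
  Row 0: "ape"
  Row 1: "epd"
First row length: 3

3


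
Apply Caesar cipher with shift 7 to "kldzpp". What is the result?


Caesar cipher: shift "kldzpp" by 7
  'k' (pos 10) + 7 = pos 17 = 'r'
  'l' (pos 11) + 7 = pos 18 = 's'
  'd' (pos 3) + 7 = pos 10 = 'k'
  'z' (pos 25) + 7 = pos 6 = 'g'
  'p' (pos 15) + 7 = pos 22 = 'w'
  'p' (pos 15) + 7 = pos 22 = 'w'
Result: rskgww

rskgww


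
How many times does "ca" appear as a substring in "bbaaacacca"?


Searching for "ca" in "bbaaacacca"
Scanning each position:
  Position 0: "bb" => no
  Position 1: "ba" => no
  Position 2: "aa" => no
  Position 3: "aa" => no
  Position 4: "ac" => no
  Position 5: "ca" => MATCH
  Position 6: "ac" => no
  Position 7: "cc" => no
  Position 8: "ca" => MATCH
Total occurrences: 2

2


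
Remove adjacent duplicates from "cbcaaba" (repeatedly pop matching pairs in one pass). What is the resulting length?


Input: cbcaaba
Stack-based adjacent duplicate removal:
  Read 'c': push. Stack: c
  Read 'b': push. Stack: cb
  Read 'c': push. Stack: cbc
  Read 'a': push. Stack: cbca
  Read 'a': matches stack top 'a' => pop. Stack: cbc
  Read 'b': push. Stack: cbcb
  Read 'a': push. Stack: cbcba
Final stack: "cbcba" (length 5)

5


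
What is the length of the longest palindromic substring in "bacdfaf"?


Input: "bacdfaf"
Checking substrings for palindromes:
  [4:7] "faf" (len 3) => palindrome
Longest palindromic substring: "faf" with length 3

3


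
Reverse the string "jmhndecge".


Input: jmhndecge
Reading characters right to left:
  Position 8: 'e'
  Position 7: 'g'
  Position 6: 'c'
  Position 5: 'e'
  Position 4: 'd'
  Position 3: 'n'
  Position 2: 'h'
  Position 1: 'm'
  Position 0: 'j'
Reversed: egcednhmj

egcednhmj


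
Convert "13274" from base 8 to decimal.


Input: "13274" in base 8
Positional expansion:
  Digit '1' (value 1) x 8^4 = 4096
  Digit '3' (value 3) x 8^3 = 1536
  Digit '2' (value 2) x 8^2 = 128
  Digit '7' (value 7) x 8^1 = 56
  Digit '4' (value 4) x 8^0 = 4
Sum = 5820

5820


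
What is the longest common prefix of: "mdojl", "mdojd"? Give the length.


Words: mdojl, mdojd
  Position 0: all 'm' => match
  Position 1: all 'd' => match
  Position 2: all 'o' => match
  Position 3: all 'j' => match
  Position 4: ('l', 'd') => mismatch, stop
LCP = "mdoj" (length 4)

4


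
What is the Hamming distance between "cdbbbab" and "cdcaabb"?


Comparing "cdbbbab" and "cdcaabb" position by position:
  Position 0: 'c' vs 'c' => same
  Position 1: 'd' vs 'd' => same
  Position 2: 'b' vs 'c' => differ
  Position 3: 'b' vs 'a' => differ
  Position 4: 'b' vs 'a' => differ
  Position 5: 'a' vs 'b' => differ
  Position 6: 'b' vs 'b' => same
Total differences (Hamming distance): 4

4


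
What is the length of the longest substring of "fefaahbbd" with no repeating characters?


Input: "fefaahbbd"
Sliding window (track last position of each char):
  Position 0 ('f'): window [0,0] length 1 -- new best
  Position 1 ('e'): window [0,1] length 2 -- new best
  Position 2 ('f'): repeat (last at 0), move window start to 1
  Position 2 ('f'): window [1,2] length 2
  Position 3 ('a'): window [1,3] length 3 -- new best
  Position 4 ('a'): repeat (last at 3), move window start to 4
  Position 4 ('a'): window [4,4] length 1
  Position 5 ('h'): window [4,5] length 2
  Position 6 ('b'): window [4,6] length 3
  Position 7 ('b'): repeat (last at 6), move window start to 7
  Position 7 ('b'): window [7,7] length 1
  Position 8 ('d'): window [7,8] length 2
Longest substring with no repeats: "efa" with length 3

3


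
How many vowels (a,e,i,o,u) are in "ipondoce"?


Input: ipondoce
Checking each character:
  'i' at position 0: vowel (running total: 1)
  'p' at position 1: consonant
  'o' at position 2: vowel (running total: 2)
  'n' at position 3: consonant
  'd' at position 4: consonant
  'o' at position 5: vowel (running total: 3)
  'c' at position 6: consonant
  'e' at position 7: vowel (running total: 4)
Total vowels: 4

4


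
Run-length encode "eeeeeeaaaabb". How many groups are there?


Input: eeeeeeaaaabb
Scanning for consecutive runs:
  Group 1: 'e' x 6 (positions 0-5)
  Group 2: 'a' x 4 (positions 6-9)
  Group 3: 'b' x 2 (positions 10-11)
Total groups: 3

3


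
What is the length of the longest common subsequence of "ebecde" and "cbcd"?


LCS of "ebecde" and "cbcd"
DP table:
           c    b    c    d
      0    0    0    0    0
  e   0    0    0    0    0
  b   0    0    1    1    1
  e   0    0    1    1    1
  c   0    1    1    2    2
  d   0    1    1    2    3
  e   0    1    1    2    3
LCS length = dp[6][4] = 3

3


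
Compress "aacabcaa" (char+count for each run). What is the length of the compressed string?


Input: aacabcaa
Runs:
  'a' x 2 => "a2"
  'c' x 1 => "c1"
  'a' x 1 => "a1"
  'b' x 1 => "b1"
  'c' x 1 => "c1"
  'a' x 2 => "a2"
Compressed: "a2c1a1b1c1a2"
Compressed length: 12

12


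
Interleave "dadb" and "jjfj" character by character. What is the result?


Interleaving "dadb" and "jjfj":
  Position 0: 'd' from first, 'j' from second => "dj"
  Position 1: 'a' from first, 'j' from second => "aj"
  Position 2: 'd' from first, 'f' from second => "df"
  Position 3: 'b' from first, 'j' from second => "bj"
Result: djajdfbj

djajdfbj


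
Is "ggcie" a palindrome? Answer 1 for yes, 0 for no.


Input: ggcie
Reversed: eicgg
  Compare pos 0 ('g') with pos 4 ('e'): MISMATCH
  Compare pos 1 ('g') with pos 3 ('i'): MISMATCH
Result: not a palindrome

0


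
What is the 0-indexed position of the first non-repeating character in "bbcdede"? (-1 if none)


Input: bbcdede
Character frequencies:
  'b': 2
  'c': 1
  'd': 2
  'e': 2
Scanning left to right for freq == 1:
  Position 0 ('b'): freq=2, skip
  Position 1 ('b'): freq=2, skip
  Position 2 ('c'): unique! => answer = 2

2


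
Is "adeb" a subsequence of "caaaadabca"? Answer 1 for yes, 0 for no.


Check if "adeb" is a subsequence of "caaaadabca"
Greedy scan:
  Position 0 ('c'): no match needed
  Position 1 ('a'): matches sub[0] = 'a'
  Position 2 ('a'): no match needed
  Position 3 ('a'): no match needed
  Position 4 ('a'): no match needed
  Position 5 ('d'): matches sub[1] = 'd'
  Position 6 ('a'): no match needed
  Position 7 ('b'): no match needed
  Position 8 ('c'): no match needed
  Position 9 ('a'): no match needed
Only matched 2/4 characters => not a subsequence

0


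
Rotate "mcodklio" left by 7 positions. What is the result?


Input: "mcodklio", rotate left by 7
First 7 characters: "mcodkli"
Remaining characters: "o"
Concatenate remaining + first: "o" + "mcodkli" = "omcodkli"

omcodkli


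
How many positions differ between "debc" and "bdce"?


Comparing "debc" and "bdce" position by position:
  Position 0: 'd' vs 'b' => DIFFER
  Position 1: 'e' vs 'd' => DIFFER
  Position 2: 'b' vs 'c' => DIFFER
  Position 3: 'c' vs 'e' => DIFFER
Positions that differ: 4

4


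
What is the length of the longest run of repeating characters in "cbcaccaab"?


Input: "cbcaccaab"
Scanning for longest run:
  Position 1 ('b'): new char, reset run to 1
  Position 2 ('c'): new char, reset run to 1
  Position 3 ('a'): new char, reset run to 1
  Position 4 ('c'): new char, reset run to 1
  Position 5 ('c'): continues run of 'c', length=2
  Position 6 ('a'): new char, reset run to 1
  Position 7 ('a'): continues run of 'a', length=2
  Position 8 ('b'): new char, reset run to 1
Longest run: 'c' with length 2

2


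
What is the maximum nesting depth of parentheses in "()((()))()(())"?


Input: "()((()))()(())"
Tracking depth:
  Position 0 '(': depth becomes 1
  Position 1 ')': depth becomes 0
  Position 2 '(': depth becomes 1
  Position 3 '(': depth becomes 2
  Position 4 '(': depth becomes 3
  Position 5 ')': depth becomes 2
  Position 6 ')': depth becomes 1
  Position 7 ')': depth becomes 0
  Position 8 '(': depth becomes 1
  Position 9 ')': depth becomes 0
  Position 10 '(': depth becomes 1
  Position 11 '(': depth becomes 2
  Position 12 ')': depth becomes 1
  Position 13 ')': depth becomes 0
Maximum depth reached: 3

3


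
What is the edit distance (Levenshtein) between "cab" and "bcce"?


Computing edit distance: "cab" -> "bcce"
DP table:
           b    c    c    e
      0    1    2    3    4
  c   1    1    1    2    3
  a   2    2    2    2    3
  b   3    2    3    3    3
Edit distance = dp[3][4] = 3

3


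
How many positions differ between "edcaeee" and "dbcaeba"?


Comparing "edcaeee" and "dbcaeba" position by position:
  Position 0: 'e' vs 'd' => DIFFER
  Position 1: 'd' vs 'b' => DIFFER
  Position 2: 'c' vs 'c' => same
  Position 3: 'a' vs 'a' => same
  Position 4: 'e' vs 'e' => same
  Position 5: 'e' vs 'b' => DIFFER
  Position 6: 'e' vs 'a' => DIFFER
Positions that differ: 4

4


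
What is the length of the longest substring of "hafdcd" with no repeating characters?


Input: "hafdcd"
Sliding window (track last position of each char):
  Position 0 ('h'): window [0,0] length 1 -- new best
  Position 1 ('a'): window [0,1] length 2 -- new best
  Position 2 ('f'): window [0,2] length 3 -- new best
  Position 3 ('d'): window [0,3] length 4 -- new best
  Position 4 ('c'): window [0,4] length 5 -- new best
  Position 5 ('d'): repeat (last at 3), move window start to 4
  Position 5 ('d'): window [4,5] length 2
Longest substring with no repeats: "hafdc" with length 5

5


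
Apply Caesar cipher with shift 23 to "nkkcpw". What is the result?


Caesar cipher: shift "nkkcpw" by 23
  'n' (pos 13) + 23 = pos 10 = 'k'
  'k' (pos 10) + 23 = pos 7 = 'h'
  'k' (pos 10) + 23 = pos 7 = 'h'
  'c' (pos 2) + 23 = pos 25 = 'z'
  'p' (pos 15) + 23 = pos 12 = 'm'
  'w' (pos 22) + 23 = pos 19 = 't'
Result: khhzmt

khhzmt


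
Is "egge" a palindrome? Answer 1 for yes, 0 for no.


Input: egge
Reversed: egge
  Compare pos 0 ('e') with pos 3 ('e'): match
  Compare pos 1 ('g') with pos 2 ('g'): match
Result: palindrome

1


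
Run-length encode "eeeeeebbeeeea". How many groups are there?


Input: eeeeeebbeeeea
Scanning for consecutive runs:
  Group 1: 'e' x 6 (positions 0-5)
  Group 2: 'b' x 2 (positions 6-7)
  Group 3: 'e' x 4 (positions 8-11)
  Group 4: 'a' x 1 (positions 12-12)
Total groups: 4

4


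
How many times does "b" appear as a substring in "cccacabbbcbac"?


Searching for "b" in "cccacabbbcbac"
Scanning each position:
  Position 0: "c" => no
  Position 1: "c" => no
  Position 2: "c" => no
  Position 3: "a" => no
  Position 4: "c" => no
  Position 5: "a" => no
  Position 6: "b" => MATCH
  Position 7: "b" => MATCH
  Position 8: "b" => MATCH
  Position 9: "c" => no
  Position 10: "b" => MATCH
  Position 11: "a" => no
  Position 12: "c" => no
Total occurrences: 4

4


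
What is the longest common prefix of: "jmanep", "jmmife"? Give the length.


Words: jmanep, jmmife
  Position 0: all 'j' => match
  Position 1: all 'm' => match
  Position 2: ('a', 'm') => mismatch, stop
LCP = "jm" (length 2)

2


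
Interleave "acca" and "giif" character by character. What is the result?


Interleaving "acca" and "giif":
  Position 0: 'a' from first, 'g' from second => "ag"
  Position 1: 'c' from first, 'i' from second => "ci"
  Position 2: 'c' from first, 'i' from second => "ci"
  Position 3: 'a' from first, 'f' from second => "af"
Result: agciciaf

agciciaf


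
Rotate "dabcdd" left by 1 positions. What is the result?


Input: "dabcdd", rotate left by 1
First 1 characters: "d"
Remaining characters: "abcdd"
Concatenate remaining + first: "abcdd" + "d" = "abcddd"

abcddd


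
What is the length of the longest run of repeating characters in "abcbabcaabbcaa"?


Input: "abcbabcaabbcaa"
Scanning for longest run:
  Position 1 ('b'): new char, reset run to 1
  Position 2 ('c'): new char, reset run to 1
  Position 3 ('b'): new char, reset run to 1
  Position 4 ('a'): new char, reset run to 1
  Position 5 ('b'): new char, reset run to 1
  Position 6 ('c'): new char, reset run to 1
  Position 7 ('a'): new char, reset run to 1
  Position 8 ('a'): continues run of 'a', length=2
  Position 9 ('b'): new char, reset run to 1
  Position 10 ('b'): continues run of 'b', length=2
  Position 11 ('c'): new char, reset run to 1
  Position 12 ('a'): new char, reset run to 1
  Position 13 ('a'): continues run of 'a', length=2
Longest run: 'a' with length 2

2


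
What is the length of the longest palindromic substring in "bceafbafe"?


Input: "bceafbafe"
Checking substrings for palindromes:
  No multi-char palindromic substrings found
Longest palindromic substring: "b" with length 1

1


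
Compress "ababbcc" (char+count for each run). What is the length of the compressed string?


Input: ababbcc
Runs:
  'a' x 1 => "a1"
  'b' x 1 => "b1"
  'a' x 1 => "a1"
  'b' x 2 => "b2"
  'c' x 2 => "c2"
Compressed: "a1b1a1b2c2"
Compressed length: 10

10


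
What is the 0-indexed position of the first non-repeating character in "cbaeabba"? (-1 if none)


Input: cbaeabba
Character frequencies:
  'a': 3
  'b': 3
  'c': 1
  'e': 1
Scanning left to right for freq == 1:
  Position 0 ('c'): unique! => answer = 0

0


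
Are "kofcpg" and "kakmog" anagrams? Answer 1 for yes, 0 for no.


Strings: "kofcpg", "kakmog"
Sorted first:  cfgkop
Sorted second: agkkmo
Differ at position 0: 'c' vs 'a' => not anagrams

0


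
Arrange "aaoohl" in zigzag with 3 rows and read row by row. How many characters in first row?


Zigzag "aaoohl" into 3 rows:
Placing characters:
  'a' => row 0
  'a' => row 1
  'o' => row 2
  'o' => row 1
  'h' => row 0
  'l' => row 1
Rows:
  Row 0: "ah"
  Row 1: "aol"
  Row 2: "o"
First row length: 2

2


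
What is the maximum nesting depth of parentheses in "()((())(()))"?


Input: "()((())(()))"
Tracking depth:
  Position 0 '(': depth becomes 1
  Position 1 ')': depth becomes 0
  Position 2 '(': depth becomes 1
  Position 3 '(': depth becomes 2
  Position 4 '(': depth becomes 3
  Position 5 ')': depth becomes 2
  Position 6 ')': depth becomes 1
  Position 7 '(': depth becomes 2
  Position 8 '(': depth becomes 3
  Position 9 ')': depth becomes 2
  Position 10 ')': depth becomes 1
  Position 11 ')': depth becomes 0
Maximum depth reached: 3

3


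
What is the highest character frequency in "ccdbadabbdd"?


Input: ccdbadabbdd
Character counts:
  'a': 2
  'b': 3
  'c': 2
  'd': 4
Maximum frequency: 4

4


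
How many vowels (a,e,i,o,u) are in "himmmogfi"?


Input: himmmogfi
Checking each character:
  'h' at position 0: consonant
  'i' at position 1: vowel (running total: 1)
  'm' at position 2: consonant
  'm' at position 3: consonant
  'm' at position 4: consonant
  'o' at position 5: vowel (running total: 2)
  'g' at position 6: consonant
  'f' at position 7: consonant
  'i' at position 8: vowel (running total: 3)
Total vowels: 3

3


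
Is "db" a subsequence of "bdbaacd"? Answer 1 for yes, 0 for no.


Check if "db" is a subsequence of "bdbaacd"
Greedy scan:
  Position 0 ('b'): no match needed
  Position 1 ('d'): matches sub[0] = 'd'
  Position 2 ('b'): matches sub[1] = 'b'
  Position 3 ('a'): no match needed
  Position 4 ('a'): no match needed
  Position 5 ('c'): no match needed
  Position 6 ('d'): no match needed
All 2 characters matched => is a subsequence

1


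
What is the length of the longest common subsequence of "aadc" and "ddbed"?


LCS of "aadc" and "ddbed"
DP table:
           d    d    b    e    d
      0    0    0    0    0    0
  a   0    0    0    0    0    0
  a   0    0    0    0    0    0
  d   0    1    1    1    1    1
  c   0    1    1    1    1    1
LCS length = dp[4][5] = 1

1


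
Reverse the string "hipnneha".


Input: hipnneha
Reading characters right to left:
  Position 7: 'a'
  Position 6: 'h'
  Position 5: 'e'
  Position 4: 'n'
  Position 3: 'n'
  Position 2: 'p'
  Position 1: 'i'
  Position 0: 'h'
Reversed: ahennpih

ahennpih


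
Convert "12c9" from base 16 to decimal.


Input: "12c9" in base 16
Positional expansion:
  Digit '1' (value 1) x 16^3 = 4096
  Digit '2' (value 2) x 16^2 = 512
  Digit 'c' (value 12) x 16^1 = 192
  Digit '9' (value 9) x 16^0 = 9
Sum = 4809

4809


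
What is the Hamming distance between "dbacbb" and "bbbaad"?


Comparing "dbacbb" and "bbbaad" position by position:
  Position 0: 'd' vs 'b' => differ
  Position 1: 'b' vs 'b' => same
  Position 2: 'a' vs 'b' => differ
  Position 3: 'c' vs 'a' => differ
  Position 4: 'b' vs 'a' => differ
  Position 5: 'b' vs 'd' => differ
Total differences (Hamming distance): 5

5


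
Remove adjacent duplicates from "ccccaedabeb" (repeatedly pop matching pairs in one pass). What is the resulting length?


Input: ccccaedabeb
Stack-based adjacent duplicate removal:
  Read 'c': push. Stack: c
  Read 'c': matches stack top 'c' => pop. Stack: (empty)
  Read 'c': push. Stack: c
  Read 'c': matches stack top 'c' => pop. Stack: (empty)
  Read 'a': push. Stack: a
  Read 'e': push. Stack: ae
  Read 'd': push. Stack: aed
  Read 'a': push. Stack: aeda
  Read 'b': push. Stack: aedab
  Read 'e': push. Stack: aedabe
  Read 'b': push. Stack: aedabeb
Final stack: "aedabeb" (length 7)

7


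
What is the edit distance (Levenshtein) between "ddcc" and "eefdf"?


Computing edit distance: "ddcc" -> "eefdf"
DP table:
           e    e    f    d    f
      0    1    2    3    4    5
  d   1    1    2    3    3    4
  d   2    2    2    3    3    4
  c   3    3    3    3    4    4
  c   4    4    4    4    4    5
Edit distance = dp[4][5] = 5

5


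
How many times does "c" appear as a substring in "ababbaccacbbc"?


Searching for "c" in "ababbaccacbbc"
Scanning each position:
  Position 0: "a" => no
  Position 1: "b" => no
  Position 2: "a" => no
  Position 3: "b" => no
  Position 4: "b" => no
  Position 5: "a" => no
  Position 6: "c" => MATCH
  Position 7: "c" => MATCH
  Position 8: "a" => no
  Position 9: "c" => MATCH
  Position 10: "b" => no
  Position 11: "b" => no
  Position 12: "c" => MATCH
Total occurrences: 4

4


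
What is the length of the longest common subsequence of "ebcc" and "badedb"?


LCS of "ebcc" and "badedb"
DP table:
           b    a    d    e    d    b
      0    0    0    0    0    0    0
  e   0    0    0    0    1    1    1
  b   0    1    1    1    1    1    2
  c   0    1    1    1    1    1    2
  c   0    1    1    1    1    1    2
LCS length = dp[4][6] = 2

2


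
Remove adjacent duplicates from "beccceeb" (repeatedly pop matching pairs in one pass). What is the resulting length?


Input: beccceeb
Stack-based adjacent duplicate removal:
  Read 'b': push. Stack: b
  Read 'e': push. Stack: be
  Read 'c': push. Stack: bec
  Read 'c': matches stack top 'c' => pop. Stack: be
  Read 'c': push. Stack: bec
  Read 'e': push. Stack: bece
  Read 'e': matches stack top 'e' => pop. Stack: bec
  Read 'b': push. Stack: becb
Final stack: "becb" (length 4)

4


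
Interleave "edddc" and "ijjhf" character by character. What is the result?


Interleaving "edddc" and "ijjhf":
  Position 0: 'e' from first, 'i' from second => "ei"
  Position 1: 'd' from first, 'j' from second => "dj"
  Position 2: 'd' from first, 'j' from second => "dj"
  Position 3: 'd' from first, 'h' from second => "dh"
  Position 4: 'c' from first, 'f' from second => "cf"
Result: eidjdjdhcf

eidjdjdhcf


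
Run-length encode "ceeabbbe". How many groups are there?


Input: ceeabbbe
Scanning for consecutive runs:
  Group 1: 'c' x 1 (positions 0-0)
  Group 2: 'e' x 2 (positions 1-2)
  Group 3: 'a' x 1 (positions 3-3)
  Group 4: 'b' x 3 (positions 4-6)
  Group 5: 'e' x 1 (positions 7-7)
Total groups: 5

5


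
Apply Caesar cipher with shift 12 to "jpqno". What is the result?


Caesar cipher: shift "jpqno" by 12
  'j' (pos 9) + 12 = pos 21 = 'v'
  'p' (pos 15) + 12 = pos 1 = 'b'
  'q' (pos 16) + 12 = pos 2 = 'c'
  'n' (pos 13) + 12 = pos 25 = 'z'
  'o' (pos 14) + 12 = pos 0 = 'a'
Result: vbcza

vbcza


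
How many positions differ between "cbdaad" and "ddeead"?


Comparing "cbdaad" and "ddeead" position by position:
  Position 0: 'c' vs 'd' => DIFFER
  Position 1: 'b' vs 'd' => DIFFER
  Position 2: 'd' vs 'e' => DIFFER
  Position 3: 'a' vs 'e' => DIFFER
  Position 4: 'a' vs 'a' => same
  Position 5: 'd' vs 'd' => same
Positions that differ: 4

4


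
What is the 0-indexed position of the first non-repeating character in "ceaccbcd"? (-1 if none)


Input: ceaccbcd
Character frequencies:
  'a': 1
  'b': 1
  'c': 4
  'd': 1
  'e': 1
Scanning left to right for freq == 1:
  Position 0 ('c'): freq=4, skip
  Position 1 ('e'): unique! => answer = 1

1


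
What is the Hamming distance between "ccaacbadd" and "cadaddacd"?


Comparing "ccaacbadd" and "cadaddacd" position by position:
  Position 0: 'c' vs 'c' => same
  Position 1: 'c' vs 'a' => differ
  Position 2: 'a' vs 'd' => differ
  Position 3: 'a' vs 'a' => same
  Position 4: 'c' vs 'd' => differ
  Position 5: 'b' vs 'd' => differ
  Position 6: 'a' vs 'a' => same
  Position 7: 'd' vs 'c' => differ
  Position 8: 'd' vs 'd' => same
Total differences (Hamming distance): 5

5


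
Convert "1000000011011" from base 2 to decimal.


Input: "1000000011011" in base 2
Positional expansion:
  Digit '1' (value 1) x 2^12 = 4096
  Digit '0' (value 0) x 2^11 = 0
  Digit '0' (value 0) x 2^10 = 0
  Digit '0' (value 0) x 2^9 = 0
  Digit '0' (value 0) x 2^8 = 0
  Digit '0' (value 0) x 2^7 = 0
  Digit '0' (value 0) x 2^6 = 0
  Digit '0' (value 0) x 2^5 = 0
  Digit '1' (value 1) x 2^4 = 16
  Digit '1' (value 1) x 2^3 = 8
  Digit '0' (value 0) x 2^2 = 0
  Digit '1' (value 1) x 2^1 = 2
  Digit '1' (value 1) x 2^0 = 1
Sum = 4123

4123


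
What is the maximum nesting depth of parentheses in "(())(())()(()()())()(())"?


Input: "(())(())()(()()())()(())"
Tracking depth:
  Position 0 '(': depth becomes 1
  Position 1 '(': depth becomes 2
  Position 2 ')': depth becomes 1
  Position 3 ')': depth becomes 0
  Position 4 '(': depth becomes 1
  Position 5 '(': depth becomes 2
  Position 6 ')': depth becomes 1
  Position 7 ')': depth becomes 0
  Position 8 '(': depth becomes 1
  Position 9 ')': depth becomes 0
  Position 10 '(': depth becomes 1
  Position 11 '(': depth becomes 2
  Position 12 ')': depth becomes 1
  Position 13 '(': depth becomes 2
  Position 14 ')': depth becomes 1
  Position 15 '(': depth becomes 2
  Position 16 ')': depth becomes 1
  Position 17 ')': depth becomes 0
  Position 18 '(': depth becomes 1
  Position 19 ')': depth becomes 0
  Position 20 '(': depth becomes 1
  Position 21 '(': depth becomes 2
  Position 22 ')': depth becomes 1
  Position 23 ')': depth becomes 0
Maximum depth reached: 2

2


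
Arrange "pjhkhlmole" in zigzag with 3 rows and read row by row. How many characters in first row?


Zigzag "pjhkhlmole" into 3 rows:
Placing characters:
  'p' => row 0
  'j' => row 1
  'h' => row 2
  'k' => row 1
  'h' => row 0
  'l' => row 1
  'm' => row 2
  'o' => row 1
  'l' => row 0
  'e' => row 1
Rows:
  Row 0: "phl"
  Row 1: "jkloe"
  Row 2: "hm"
First row length: 3

3


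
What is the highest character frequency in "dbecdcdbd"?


Input: dbecdcdbd
Character counts:
  'b': 2
  'c': 2
  'd': 4
  'e': 1
Maximum frequency: 4

4


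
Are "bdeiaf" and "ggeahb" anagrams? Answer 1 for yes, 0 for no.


Strings: "bdeiaf", "ggeahb"
Sorted first:  abdefi
Sorted second: abeggh
Differ at position 2: 'd' vs 'e' => not anagrams

0


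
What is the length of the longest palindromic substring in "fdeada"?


Input: "fdeada"
Checking substrings for palindromes:
  [3:6] "ada" (len 3) => palindrome
Longest palindromic substring: "ada" with length 3

3


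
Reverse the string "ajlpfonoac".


Input: ajlpfonoac
Reading characters right to left:
  Position 9: 'c'
  Position 8: 'a'
  Position 7: 'o'
  Position 6: 'n'
  Position 5: 'o'
  Position 4: 'f'
  Position 3: 'p'
  Position 2: 'l'
  Position 1: 'j'
  Position 0: 'a'
Reversed: caonofplja

caonofplja


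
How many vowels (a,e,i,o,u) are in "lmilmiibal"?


Input: lmilmiibal
Checking each character:
  'l' at position 0: consonant
  'm' at position 1: consonant
  'i' at position 2: vowel (running total: 1)
  'l' at position 3: consonant
  'm' at position 4: consonant
  'i' at position 5: vowel (running total: 2)
  'i' at position 6: vowel (running total: 3)
  'b' at position 7: consonant
  'a' at position 8: vowel (running total: 4)
  'l' at position 9: consonant
Total vowels: 4

4


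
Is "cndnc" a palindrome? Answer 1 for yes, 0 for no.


Input: cndnc
Reversed: cndnc
  Compare pos 0 ('c') with pos 4 ('c'): match
  Compare pos 1 ('n') with pos 3 ('n'): match
Result: palindrome

1


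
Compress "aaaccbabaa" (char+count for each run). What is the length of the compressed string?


Input: aaaccbabaa
Runs:
  'a' x 3 => "a3"
  'c' x 2 => "c2"
  'b' x 1 => "b1"
  'a' x 1 => "a1"
  'b' x 1 => "b1"
  'a' x 2 => "a2"
Compressed: "a3c2b1a1b1a2"
Compressed length: 12

12


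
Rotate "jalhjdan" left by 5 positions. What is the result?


Input: "jalhjdan", rotate left by 5
First 5 characters: "jalhj"
Remaining characters: "dan"
Concatenate remaining + first: "dan" + "jalhj" = "danjalhj"

danjalhj


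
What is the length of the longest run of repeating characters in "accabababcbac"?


Input: "accabababcbac"
Scanning for longest run:
  Position 1 ('c'): new char, reset run to 1
  Position 2 ('c'): continues run of 'c', length=2
  Position 3 ('a'): new char, reset run to 1
  Position 4 ('b'): new char, reset run to 1
  Position 5 ('a'): new char, reset run to 1
  Position 6 ('b'): new char, reset run to 1
  Position 7 ('a'): new char, reset run to 1
  Position 8 ('b'): new char, reset run to 1
  Position 9 ('c'): new char, reset run to 1
  Position 10 ('b'): new char, reset run to 1
  Position 11 ('a'): new char, reset run to 1
  Position 12 ('c'): new char, reset run to 1
Longest run: 'c' with length 2

2


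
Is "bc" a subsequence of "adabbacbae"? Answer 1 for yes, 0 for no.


Check if "bc" is a subsequence of "adabbacbae"
Greedy scan:
  Position 0 ('a'): no match needed
  Position 1 ('d'): no match needed
  Position 2 ('a'): no match needed
  Position 3 ('b'): matches sub[0] = 'b'
  Position 4 ('b'): no match needed
  Position 5 ('a'): no match needed
  Position 6 ('c'): matches sub[1] = 'c'
  Position 7 ('b'): no match needed
  Position 8 ('a'): no match needed
  Position 9 ('e'): no match needed
All 2 characters matched => is a subsequence

1


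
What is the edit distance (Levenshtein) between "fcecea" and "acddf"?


Computing edit distance: "fcecea" -> "acddf"
DP table:
           a    c    d    d    f
      0    1    2    3    4    5
  f   1    1    2    3    4    4
  c   2    2    1    2    3    4
  e   3    3    2    2    3    4
  c   4    4    3    3    3    4
  e   5    5    4    4    4    4
  a   6    5    5    5    5    5
Edit distance = dp[6][5] = 5

5


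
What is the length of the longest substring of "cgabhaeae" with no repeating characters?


Input: "cgabhaeae"
Sliding window (track last position of each char):
  Position 0 ('c'): window [0,0] length 1 -- new best
  Position 1 ('g'): window [0,1] length 2 -- new best
  Position 2 ('a'): window [0,2] length 3 -- new best
  Position 3 ('b'): window [0,3] length 4 -- new best
  Position 4 ('h'): window [0,4] length 5 -- new best
  Position 5 ('a'): repeat (last at 2), move window start to 3
  Position 5 ('a'): window [3,5] length 3
  Position 6 ('e'): window [3,6] length 4
  Position 7 ('a'): repeat (last at 5), move window start to 6
  Position 7 ('a'): window [6,7] length 2
  Position 8 ('e'): repeat (last at 6), move window start to 7
  Position 8 ('e'): window [7,8] length 2
Longest substring with no repeats: "cgabh" with length 5

5


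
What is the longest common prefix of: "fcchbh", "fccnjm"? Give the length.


Words: fcchbh, fccnjm
  Position 0: all 'f' => match
  Position 1: all 'c' => match
  Position 2: all 'c' => match
  Position 3: ('h', 'n') => mismatch, stop
LCP = "fcc" (length 3)

3


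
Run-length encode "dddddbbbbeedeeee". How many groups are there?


Input: dddddbbbbeedeeee
Scanning for consecutive runs:
  Group 1: 'd' x 5 (positions 0-4)
  Group 2: 'b' x 4 (positions 5-8)
  Group 3: 'e' x 2 (positions 9-10)
  Group 4: 'd' x 1 (positions 11-11)
  Group 5: 'e' x 4 (positions 12-15)
Total groups: 5

5


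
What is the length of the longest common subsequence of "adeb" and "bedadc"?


LCS of "adeb" and "bedadc"
DP table:
           b    e    d    a    d    c
      0    0    0    0    0    0    0
  a   0    0    0    0    1    1    1
  d   0    0    0    1    1    2    2
  e   0    0    1    1    1    2    2
  b   0    1    1    1    1    2    2
LCS length = dp[4][6] = 2

2


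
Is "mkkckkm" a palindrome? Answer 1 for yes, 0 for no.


Input: mkkckkm
Reversed: mkkckkm
  Compare pos 0 ('m') with pos 6 ('m'): match
  Compare pos 1 ('k') with pos 5 ('k'): match
  Compare pos 2 ('k') with pos 4 ('k'): match
Result: palindrome

1


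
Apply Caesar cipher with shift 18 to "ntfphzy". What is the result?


Caesar cipher: shift "ntfphzy" by 18
  'n' (pos 13) + 18 = pos 5 = 'f'
  't' (pos 19) + 18 = pos 11 = 'l'
  'f' (pos 5) + 18 = pos 23 = 'x'
  'p' (pos 15) + 18 = pos 7 = 'h'
  'h' (pos 7) + 18 = pos 25 = 'z'
  'z' (pos 25) + 18 = pos 17 = 'r'
  'y' (pos 24) + 18 = pos 16 = 'q'
Result: flxhzrq

flxhzrq


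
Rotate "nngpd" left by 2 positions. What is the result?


Input: "nngpd", rotate left by 2
First 2 characters: "nn"
Remaining characters: "gpd"
Concatenate remaining + first: "gpd" + "nn" = "gpdnn"

gpdnn


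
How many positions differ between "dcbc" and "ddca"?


Comparing "dcbc" and "ddca" position by position:
  Position 0: 'd' vs 'd' => same
  Position 1: 'c' vs 'd' => DIFFER
  Position 2: 'b' vs 'c' => DIFFER
  Position 3: 'c' vs 'a' => DIFFER
Positions that differ: 3

3


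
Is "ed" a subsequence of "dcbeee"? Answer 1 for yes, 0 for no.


Check if "ed" is a subsequence of "dcbeee"
Greedy scan:
  Position 0 ('d'): no match needed
  Position 1 ('c'): no match needed
  Position 2 ('b'): no match needed
  Position 3 ('e'): matches sub[0] = 'e'
  Position 4 ('e'): no match needed
  Position 5 ('e'): no match needed
Only matched 1/2 characters => not a subsequence

0


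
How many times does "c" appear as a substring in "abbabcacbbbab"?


Searching for "c" in "abbabcacbbbab"
Scanning each position:
  Position 0: "a" => no
  Position 1: "b" => no
  Position 2: "b" => no
  Position 3: "a" => no
  Position 4: "b" => no
  Position 5: "c" => MATCH
  Position 6: "a" => no
  Position 7: "c" => MATCH
  Position 8: "b" => no
  Position 9: "b" => no
  Position 10: "b" => no
  Position 11: "a" => no
  Position 12: "b" => no
Total occurrences: 2

2


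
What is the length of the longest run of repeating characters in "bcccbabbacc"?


Input: "bcccbabbacc"
Scanning for longest run:
  Position 1 ('c'): new char, reset run to 1
  Position 2 ('c'): continues run of 'c', length=2
  Position 3 ('c'): continues run of 'c', length=3
  Position 4 ('b'): new char, reset run to 1
  Position 5 ('a'): new char, reset run to 1
  Position 6 ('b'): new char, reset run to 1
  Position 7 ('b'): continues run of 'b', length=2
  Position 8 ('a'): new char, reset run to 1
  Position 9 ('c'): new char, reset run to 1
  Position 10 ('c'): continues run of 'c', length=2
Longest run: 'c' with length 3

3


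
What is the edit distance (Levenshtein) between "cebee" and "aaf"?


Computing edit distance: "cebee" -> "aaf"
DP table:
           a    a    f
      0    1    2    3
  c   1    1    2    3
  e   2    2    2    3
  b   3    3    3    3
  e   4    4    4    4
  e   5    5    5    5
Edit distance = dp[5][3] = 5

5


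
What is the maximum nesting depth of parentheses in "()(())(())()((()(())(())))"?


Input: "()(())(())()((()(())(())))"
Tracking depth:
  Position 0 '(': depth becomes 1
  Position 1 ')': depth becomes 0
  Position 2 '(': depth becomes 1
  Position 3 '(': depth becomes 2
  Position 4 ')': depth becomes 1
  Position 5 ')': depth becomes 0
  Position 6 '(': depth becomes 1
  Position 7 '(': depth becomes 2
  Position 8 ')': depth becomes 1
  Position 9 ')': depth becomes 0
  Position 10 '(': depth becomes 1
  Position 11 ')': depth becomes 0
  Position 12 '(': depth becomes 1
  Position 13 '(': depth becomes 2
  Position 14 '(': depth becomes 3
  Position 15 ')': depth becomes 2
  Position 16 '(': depth becomes 3
  Position 17 '(': depth becomes 4
  Position 18 ')': depth becomes 3
  Position 19 ')': depth becomes 2
  Position 20 '(': depth becomes 3
  Position 21 '(': depth becomes 4
  Position 22 ')': depth becomes 3
  Position 23 ')': depth becomes 2
  Position 24 ')': depth becomes 1
  Position 25 ')': depth becomes 0
Maximum depth reached: 4

4


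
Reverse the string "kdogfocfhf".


Input: kdogfocfhf
Reading characters right to left:
  Position 9: 'f'
  Position 8: 'h'
  Position 7: 'f'
  Position 6: 'c'
  Position 5: 'o'
  Position 4: 'f'
  Position 3: 'g'
  Position 2: 'o'
  Position 1: 'd'
  Position 0: 'k'
Reversed: fhfcofgodk

fhfcofgodk


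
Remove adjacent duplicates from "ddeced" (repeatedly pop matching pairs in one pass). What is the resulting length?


Input: ddeced
Stack-based adjacent duplicate removal:
  Read 'd': push. Stack: d
  Read 'd': matches stack top 'd' => pop. Stack: (empty)
  Read 'e': push. Stack: e
  Read 'c': push. Stack: ec
  Read 'e': push. Stack: ece
  Read 'd': push. Stack: eced
Final stack: "eced" (length 4)

4


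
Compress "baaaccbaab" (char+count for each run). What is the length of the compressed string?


Input: baaaccbaab
Runs:
  'b' x 1 => "b1"
  'a' x 3 => "a3"
  'c' x 2 => "c2"
  'b' x 1 => "b1"
  'a' x 2 => "a2"
  'b' x 1 => "b1"
Compressed: "b1a3c2b1a2b1"
Compressed length: 12

12


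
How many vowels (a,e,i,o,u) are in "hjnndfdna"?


Input: hjnndfdna
Checking each character:
  'h' at position 0: consonant
  'j' at position 1: consonant
  'n' at position 2: consonant
  'n' at position 3: consonant
  'd' at position 4: consonant
  'f' at position 5: consonant
  'd' at position 6: consonant
  'n' at position 7: consonant
  'a' at position 8: vowel (running total: 1)
Total vowels: 1

1


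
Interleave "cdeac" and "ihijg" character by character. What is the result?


Interleaving "cdeac" and "ihijg":
  Position 0: 'c' from first, 'i' from second => "ci"
  Position 1: 'd' from first, 'h' from second => "dh"
  Position 2: 'e' from first, 'i' from second => "ei"
  Position 3: 'a' from first, 'j' from second => "aj"
  Position 4: 'c' from first, 'g' from second => "cg"
Result: cidheiajcg

cidheiajcg
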